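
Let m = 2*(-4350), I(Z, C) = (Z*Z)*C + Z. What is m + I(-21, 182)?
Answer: 71541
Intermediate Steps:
I(Z, C) = Z + C*Z² (I(Z, C) = Z²*C + Z = C*Z² + Z = Z + C*Z²)
m = -8700
m + I(-21, 182) = -8700 - 21*(1 + 182*(-21)) = -8700 - 21*(1 - 3822) = -8700 - 21*(-3821) = -8700 + 80241 = 71541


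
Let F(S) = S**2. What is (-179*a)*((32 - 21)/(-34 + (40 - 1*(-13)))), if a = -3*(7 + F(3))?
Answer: 94512/19 ≈ 4974.3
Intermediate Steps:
a = -48 (a = -3*(7 + 3**2) = -3*(7 + 9) = -3*16 = -48)
(-179*a)*((32 - 21)/(-34 + (40 - 1*(-13)))) = (-179*(-48))*((32 - 21)/(-34 + (40 - 1*(-13)))) = 8592*(11/(-34 + (40 + 13))) = 8592*(11/(-34 + 53)) = 8592*(11/19) = 94512/19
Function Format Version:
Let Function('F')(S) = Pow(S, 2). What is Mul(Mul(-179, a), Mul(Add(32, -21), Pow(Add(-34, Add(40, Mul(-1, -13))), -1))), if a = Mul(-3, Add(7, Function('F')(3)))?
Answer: Rational(94512, 19) ≈ 4974.3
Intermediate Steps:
a = -48 (a = Mul(-3, Add(7, Pow(3, 2))) = Mul(-3, Add(7, 9)) = Mul(-3, 16) = -48)
Mul(Mul(-179, a), Mul(Add(32, -21), Pow(Add(-34, Add(40, Mul(-1, -13))), -1))) = Mul(Mul(-179, -48), Mul(Add(32, -21), Pow(Add(-34, Add(40, Mul(-1, -13))), -1))) = Mul(8592, Mul(11, Pow(Add(-34, Add(40, 13)), -1))) = Mul(8592, Mul(11, Pow(Add(-34, 53), -1))) = Mul(8592, Mul(11, Pow(19, -1))) = Mul(8592, Mul(11, Rational(1, 19))) = Mul(8592, Rational(11, 19)) = Rational(94512, 19)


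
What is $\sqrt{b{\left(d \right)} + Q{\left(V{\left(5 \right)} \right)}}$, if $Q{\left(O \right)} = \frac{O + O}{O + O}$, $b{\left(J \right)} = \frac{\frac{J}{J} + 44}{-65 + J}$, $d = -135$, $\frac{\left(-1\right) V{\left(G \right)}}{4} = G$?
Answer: $\frac{\sqrt{310}}{20} \approx 0.88034$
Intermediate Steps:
$V{\left(G \right)} = - 4 G$
$b{\left(J \right)} = \frac{45}{-65 + J}$ ($b{\left(J \right)} = \frac{1 + 44}{-65 + J} = \frac{45}{-65 + J}$)
$Q{\left(O \right)} = 1$ ($Q{\left(O \right)} = \frac{2 O}{2 O} = 2 O \frac{1}{2 O} = 1$)
$\sqrt{b{\left(d \right)} + Q{\left(V{\left(5 \right)} \right)}} = \sqrt{\frac{45}{-65 - 135} + 1} = \sqrt{\frac{45}{-200} + 1} = \sqrt{45 \left(- \frac{1}{200}\right) + 1} = \sqrt{- \frac{9}{40} + 1} = \sqrt{\frac{31}{40}} = \frac{\sqrt{310}}{20}$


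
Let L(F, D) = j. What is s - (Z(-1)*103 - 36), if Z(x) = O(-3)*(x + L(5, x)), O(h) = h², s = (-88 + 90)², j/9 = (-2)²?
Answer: -32405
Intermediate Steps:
j = 36 (j = 9*(-2)² = 9*4 = 36)
L(F, D) = 36
s = 4 (s = 2² = 4)
Z(x) = 324 + 9*x (Z(x) = (-3)²*(x + 36) = 9*(36 + x) = 324 + 9*x)
s - (Z(-1)*103 - 36) = 4 - ((324 + 9*(-1))*103 - 36) = 4 - ((324 - 9)*103 - 36) = 4 - (315*103 - 36) = 4 - (32445 - 36) = 4 - 1*32409 = 4 - 32409 = -32405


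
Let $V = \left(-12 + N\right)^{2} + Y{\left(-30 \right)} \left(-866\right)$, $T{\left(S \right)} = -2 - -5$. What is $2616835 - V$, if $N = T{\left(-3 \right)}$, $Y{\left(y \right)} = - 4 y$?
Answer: $2720674$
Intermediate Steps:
$T{\left(S \right)} = 3$ ($T{\left(S \right)} = -2 + 5 = 3$)
$N = 3$
$V = -103839$ ($V = \left(-12 + 3\right)^{2} + \left(-4\right) \left(-30\right) \left(-866\right) = \left(-9\right)^{2} + 120 \left(-866\right) = 81 - 103920 = -103839$)
$2616835 - V = 2616835 - -103839 = 2616835 + 103839 = 2720674$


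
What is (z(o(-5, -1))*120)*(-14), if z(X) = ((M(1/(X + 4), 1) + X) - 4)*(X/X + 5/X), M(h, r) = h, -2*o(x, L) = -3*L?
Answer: -19992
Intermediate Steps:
o(x, L) = 3*L/2 (o(x, L) = -(-3)*L/2 = 3*L/2)
z(X) = (1 + 5/X)*(-4 + X + 1/(4 + X)) (z(X) = ((1/(X + 4) + X) - 4)*(X/X + 5/X) = ((1/(4 + X) + X) - 4)*(1 + 5/X) = ((X + 1/(4 + X)) - 4)*(1 + 5/X) = (-4 + X + 1/(4 + X))*(1 + 5/X) = (1 + 5/X)*(-4 + X + 1/(4 + X)))
(z(o(-5, -1))*120)*(-14) = (((-75 + ((3/2)*(-1))³ - 45*(-1)/2 + 5*((3/2)*(-1))²)/((((3/2)*(-1)))*(4 + (3/2)*(-1))))*120)*(-14) = (((-75 + (-3/2)³ - 15*(-3/2) + 5*(-3/2)²)/((-3/2)*(4 - 3/2)))*120)*(-14) = (-2*(-75 - 27/8 + 45/2 + 5*(9/4))/(3*5/2)*120)*(-14) = (-⅔*⅖*(-75 - 27/8 + 45/2 + 45/4)*120)*(-14) = (-⅔*⅖*(-357/8)*120)*(-14) = ((119/10)*120)*(-14) = 1428*(-14) = -19992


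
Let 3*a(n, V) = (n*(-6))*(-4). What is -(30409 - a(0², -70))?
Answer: -30409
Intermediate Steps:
a(n, V) = 8*n (a(n, V) = ((n*(-6))*(-4))/3 = (-6*n*(-4))/3 = (24*n)/3 = 8*n)
-(30409 - a(0², -70)) = -(30409 - 8*0²) = -(30409 - 8*0) = -(30409 - 1*0) = -(30409 + 0) = -1*30409 = -30409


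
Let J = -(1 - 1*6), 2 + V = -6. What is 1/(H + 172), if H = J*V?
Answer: 1/132 ≈ 0.0075758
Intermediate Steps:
V = -8 (V = -2 - 6 = -8)
J = 5 (J = -(1 - 6) = -1*(-5) = 5)
H = -40 (H = 5*(-8) = -40)
1/(H + 172) = 1/(-40 + 172) = 1/132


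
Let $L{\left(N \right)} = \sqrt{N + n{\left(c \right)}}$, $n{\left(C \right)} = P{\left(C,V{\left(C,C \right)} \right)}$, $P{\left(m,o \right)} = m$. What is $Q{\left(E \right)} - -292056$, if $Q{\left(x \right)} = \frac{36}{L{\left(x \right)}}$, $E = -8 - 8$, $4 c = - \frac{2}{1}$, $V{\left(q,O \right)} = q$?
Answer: $292056 - \frac{12 i \sqrt{66}}{11} \approx 2.9206 \cdot 10^{5} - 8.8626 i$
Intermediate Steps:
$c = - \frac{1}{2}$ ($c = \frac{\left(-2\right) 1^{-1}}{4} = \frac{\left(-2\right) 1}{4} = \frac{1}{4} \left(-2\right) = - \frac{1}{2} \approx -0.5$)
$n{\left(C \right)} = C$
$L{\left(N \right)} = \sqrt{- \frac{1}{2} + N}$ ($L{\left(N \right)} = \sqrt{N - \frac{1}{2}} = \sqrt{- \frac{1}{2} + N}$)
$E = -16$
$Q{\left(x \right)} = \frac{72}{\sqrt{-2 + 4 x}}$ ($Q{\left(x \right)} = \frac{36}{\frac{1}{2} \sqrt{-2 + 4 x}} = 36 \frac{2}{\sqrt{-2 + 4 x}} = \frac{72}{\sqrt{-2 + 4 x}}$)
$Q{\left(E \right)} - -292056 = \frac{36 \sqrt{2}}{\sqrt{-1 + 2 \left(-16\right)}} - -292056 = \frac{36 \sqrt{2}}{\sqrt{-1 - 32}} + 292056 = \frac{36 \sqrt{2}}{i \sqrt{33}} + 292056 = 36 \sqrt{2} \left(- \frac{i \sqrt{33}}{33}\right) + 292056 = - \frac{12 i \sqrt{66}}{11} + 292056 = 292056 - \frac{12 i \sqrt{66}}{11}$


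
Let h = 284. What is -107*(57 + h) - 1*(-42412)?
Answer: 5925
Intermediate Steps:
-107*(57 + h) - 1*(-42412) = -107*(57 + 284) - 1*(-42412) = -107*341 + 42412 = -36487 + 42412 = 5925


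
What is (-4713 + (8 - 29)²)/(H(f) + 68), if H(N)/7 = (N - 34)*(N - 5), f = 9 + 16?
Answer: 534/149 ≈ 3.5839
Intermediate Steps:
f = 25
H(N) = 7*(-34 + N)*(-5 + N) (H(N) = 7*((N - 34)*(N - 5)) = 7*((-34 + N)*(-5 + N)) = 7*(-34 + N)*(-5 + N))
(-4713 + (8 - 29)²)/(H(f) + 68) = (-4713 + (8 - 29)²)/((1190 - 273*25 + 7*25²) + 68) = (-4713 + (-21)²)/((1190 - 6825 + 7*625) + 68) = (-4713 + 441)/((1190 - 6825 + 4375) + 68) = -4272/(-1260 + 68) = -4272/(-1192) = -4272*(-1/1192) = 534/149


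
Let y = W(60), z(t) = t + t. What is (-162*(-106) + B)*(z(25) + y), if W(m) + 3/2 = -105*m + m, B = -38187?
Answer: 260228745/2 ≈ 1.3011e+8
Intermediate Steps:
z(t) = 2*t
W(m) = -3/2 - 104*m (W(m) = -3/2 + (-105*m + m) = -3/2 - 104*m)
y = -12483/2 (y = -3/2 - 104*60 = -3/2 - 6240 = -12483/2 ≈ -6241.5)
(-162*(-106) + B)*(z(25) + y) = (-162*(-106) - 38187)*(2*25 - 12483/2) = (17172 - 38187)*(50 - 12483/2) = -21015*(-12383/2) = 260228745/2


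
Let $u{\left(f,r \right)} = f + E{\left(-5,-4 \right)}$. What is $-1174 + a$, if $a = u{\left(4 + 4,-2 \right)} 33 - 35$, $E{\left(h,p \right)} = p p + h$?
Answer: $-582$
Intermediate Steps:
$E{\left(h,p \right)} = h + p^{2}$ ($E{\left(h,p \right)} = p^{2} + h = h + p^{2}$)
$u{\left(f,r \right)} = 11 + f$ ($u{\left(f,r \right)} = f - \left(5 - \left(-4\right)^{2}\right) = f + \left(-5 + 16\right) = f + 11 = 11 + f$)
$a = 592$ ($a = \left(11 + \left(4 + 4\right)\right) 33 - 35 = \left(11 + 8\right) 33 - 35 = 19 \cdot 33 - 35 = 627 - 35 = 592$)
$-1174 + a = -1174 + 592 = -582$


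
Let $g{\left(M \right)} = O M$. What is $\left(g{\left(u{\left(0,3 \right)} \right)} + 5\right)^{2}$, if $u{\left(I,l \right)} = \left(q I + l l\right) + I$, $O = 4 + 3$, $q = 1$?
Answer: $4624$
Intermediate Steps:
$O = 7$
$u{\left(I,l \right)} = l^{2} + 2 I$ ($u{\left(I,l \right)} = \left(1 I + l l\right) + I = \left(I + l^{2}\right) + I = l^{2} + 2 I$)
$g{\left(M \right)} = 7 M$
$\left(g{\left(u{\left(0,3 \right)} \right)} + 5\right)^{2} = \left(7 \left(3^{2} + 2 \cdot 0\right) + 5\right)^{2} = \left(7 \left(9 + 0\right) + 5\right)^{2} = \left(7 \cdot 9 + 5\right)^{2} = \left(63 + 5\right)^{2} = 68^{2} = 4624$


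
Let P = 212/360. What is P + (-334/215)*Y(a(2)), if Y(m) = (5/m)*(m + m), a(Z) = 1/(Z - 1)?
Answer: -57841/3870 ≈ -14.946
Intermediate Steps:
P = 53/90 (P = 212*(1/360) = 53/90 ≈ 0.58889)
a(Z) = 1/(-1 + Z)
Y(m) = 10 (Y(m) = (5/m)*(2*m) = 10)
P + (-334/215)*Y(a(2)) = 53/90 - 334/215*10 = 53/90 - 668/43 = -57841/3870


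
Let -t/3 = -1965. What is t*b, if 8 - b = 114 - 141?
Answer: 206325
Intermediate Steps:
t = 5895 (t = -3*(-1965) = 5895)
b = 35 (b = 8 - (114 - 141) = 8 - 1*(-27) = 8 + 27 = 35)
t*b = 5895*35 = 206325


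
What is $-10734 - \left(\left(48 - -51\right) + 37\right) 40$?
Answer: $-16174$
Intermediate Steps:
$-10734 - \left(\left(48 - -51\right) + 37\right) 40 = -10734 - \left(\left(48 + 51\right) + 37\right) 40 = -10734 - \left(99 + 37\right) 40 = -10734 - 136 \cdot 40 = -10734 - 5440 = -16174$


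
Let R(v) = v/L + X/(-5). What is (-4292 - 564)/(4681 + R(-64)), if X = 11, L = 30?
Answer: -7284/7015 ≈ -1.0383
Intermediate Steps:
R(v) = -11/5 + v/30 (R(v) = v/30 + 11/(-5) = v*(1/30) + 11*(-⅕) = v/30 - 11/5 = -11/5 + v/30)
(-4292 - 564)/(4681 + R(-64)) = (-4292 - 564)/(4681 + (-11/5 + (1/30)*(-64))) = -4856/(4681 + (-11/5 - 32/15)) = -4856/(4681 - 13/3) = -4856/14030/3 = -4856*3/14030 = -7284/7015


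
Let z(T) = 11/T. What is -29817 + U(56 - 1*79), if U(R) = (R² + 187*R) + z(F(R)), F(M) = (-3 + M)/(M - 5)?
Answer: -436503/13 ≈ -33577.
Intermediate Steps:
F(M) = (-3 + M)/(-5 + M)
U(R) = R² + 187*R + 11*(-5 + R)/(-3 + R) (U(R) = (R² + 187*R) + 11/(((-3 + R)/(-5 + R))) = (R² + 187*R) + 11*((-5 + R)/(-3 + R)) = (R² + 187*R) + 11*(-5 + R)/(-3 + R) = R² + 187*R + 11*(-5 + R)/(-3 + R))
-29817 + U(56 - 1*79) = -29817 + (-55 + 11*(56 - 1*79) + (56 - 1*79)*(-3 + (56 - 1*79))*(187 + (56 - 1*79)))/(-3 + (56 - 1*79)) = -29817 + (-55 + 11*(56 - 79) + (56 - 79)*(-3 + (56 - 79))*(187 + (56 - 79)))/(-3 + (56 - 79)) = -29817 + (-55 + 11*(-23) - 23*(-3 - 23)*(187 - 23))/(-3 - 23) = -29817 + (-55 - 253 - 23*(-26)*164)/(-26) = -29817 - (-55 - 253 + 98072)/26 = -29817 - 1/26*97764 = -29817 - 48882/13 = -436503/13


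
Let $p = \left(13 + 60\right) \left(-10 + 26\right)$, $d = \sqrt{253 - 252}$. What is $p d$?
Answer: $1168$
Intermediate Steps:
$d = 1$ ($d = \sqrt{1} = 1$)
$p = 1168$ ($p = 73 \cdot 16 = 1168$)
$p d = 1168 \cdot 1 = 1168$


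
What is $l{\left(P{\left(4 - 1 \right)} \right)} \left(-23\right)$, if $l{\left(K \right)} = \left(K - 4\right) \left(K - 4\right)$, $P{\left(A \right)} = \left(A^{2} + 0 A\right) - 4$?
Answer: $-23$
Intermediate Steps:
$P{\left(A \right)} = -4 + A^{2}$ ($P{\left(A \right)} = \left(A^{2} + 0\right) - 4 = A^{2} - 4 = -4 + A^{2}$)
$l{\left(K \right)} = \left(-4 + K\right)^{2}$ ($l{\left(K \right)} = \left(-4 + K\right) \left(-4 + K\right) = \left(-4 + K\right)^{2}$)
$l{\left(P{\left(4 - 1 \right)} \right)} \left(-23\right) = \left(-4 - \left(4 - \left(4 - 1\right)^{2}\right)\right)^{2} \left(-23\right) = \left(-4 - \left(4 - 3^{2}\right)\right)^{2} \left(-23\right) = \left(-4 + \left(-4 + 9\right)\right)^{2} \left(-23\right) = \left(-4 + 5\right)^{2} \left(-23\right) = 1^{2} \left(-23\right) = 1 \left(-23\right) = -23$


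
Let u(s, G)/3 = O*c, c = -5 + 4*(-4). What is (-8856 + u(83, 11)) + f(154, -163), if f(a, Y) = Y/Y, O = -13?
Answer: -8036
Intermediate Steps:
c = -21 (c = -5 - 16 = -21)
f(a, Y) = 1
u(s, G) = 819 (u(s, G) = 3*(-13*(-21)) = 3*273 = 819)
(-8856 + u(83, 11)) + f(154, -163) = (-8856 + 819) + 1 = -8037 + 1 = -8036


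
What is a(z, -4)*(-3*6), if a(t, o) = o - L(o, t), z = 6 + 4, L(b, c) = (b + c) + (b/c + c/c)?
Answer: 954/5 ≈ 190.80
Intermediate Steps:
L(b, c) = 1 + b + c + b/c (L(b, c) = (b + c) + (b/c + 1) = (b + c) + (1 + b/c) = 1 + b + c + b/c)
z = 10
a(t, o) = -1 - t - o/t (a(t, o) = o - (1 + o + t + o/t) = o + (-1 - o - t - o/t) = -1 - t - o/t)
a(z, -4)*(-3*6) = (-1 - 1*10 - 1*(-4)/10)*(-3*6) = (-1 - 10 - 1*(-4)*1/10)*(-18) = (-1 - 10 + 2/5)*(-18) = -53/5*(-18) = 954/5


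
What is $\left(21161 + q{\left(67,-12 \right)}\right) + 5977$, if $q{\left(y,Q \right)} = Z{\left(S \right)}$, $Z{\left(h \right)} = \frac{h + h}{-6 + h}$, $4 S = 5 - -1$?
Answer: $\frac{81412}{3} \approx 27137.0$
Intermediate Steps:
$S = \frac{3}{2}$ ($S = \frac{5 - -1}{4} = \frac{5 + 1}{4} = \frac{1}{4} \cdot 6 = \frac{3}{2} \approx 1.5$)
$Z{\left(h \right)} = \frac{2 h}{-6 + h}$
$q{\left(y,Q \right)} = - \frac{2}{3}$ ($q{\left(y,Q \right)} = 2 \cdot \frac{3}{2} \frac{1}{-6 + \frac{3}{2}} = 2 \cdot \frac{3}{2} \frac{1}{- \frac{9}{2}} = 2 \cdot \frac{3}{2} \left(- \frac{2}{9}\right) = - \frac{2}{3}$)
$\left(21161 + q{\left(67,-12 \right)}\right) + 5977 = \left(21161 - \frac{2}{3}\right) + 5977 = \frac{63481}{3} + 5977 = \frac{81412}{3}$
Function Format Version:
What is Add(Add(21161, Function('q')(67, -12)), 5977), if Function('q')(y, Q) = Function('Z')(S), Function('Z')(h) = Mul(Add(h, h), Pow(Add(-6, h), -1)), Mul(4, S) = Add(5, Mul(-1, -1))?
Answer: Rational(81412, 3) ≈ 27137.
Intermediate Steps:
S = Rational(3, 2) (S = Mul(Rational(1, 4), Add(5, Mul(-1, -1))) = Mul(Rational(1, 4), Add(5, 1)) = Mul(Rational(1, 4), 6) = Rational(3, 2) ≈ 1.5000)
Function('Z')(h) = Mul(2, h, Pow(Add(-6, h), -1)) (Function('Z')(h) = Mul(Mul(2, h), Pow(Add(-6, h), -1)) = Mul(2, h, Pow(Add(-6, h), -1)))
Function('q')(y, Q) = Rational(-2, 3) (Function('q')(y, Q) = Mul(2, Rational(3, 2), Pow(Add(-6, Rational(3, 2)), -1)) = Mul(2, Rational(3, 2), Pow(Rational(-9, 2), -1)) = Mul(2, Rational(3, 2), Rational(-2, 9)) = Rational(-2, 3))
Add(Add(21161, Function('q')(67, -12)), 5977) = Add(Add(21161, Rational(-2, 3)), 5977) = Add(Rational(63481, 3), 5977) = Rational(81412, 3)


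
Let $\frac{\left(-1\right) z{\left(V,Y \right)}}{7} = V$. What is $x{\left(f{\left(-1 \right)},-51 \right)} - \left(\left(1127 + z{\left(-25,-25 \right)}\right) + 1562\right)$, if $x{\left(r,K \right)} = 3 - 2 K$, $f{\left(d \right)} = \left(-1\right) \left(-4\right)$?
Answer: $-2759$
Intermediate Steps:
$z{\left(V,Y \right)} = - 7 V$
$f{\left(d \right)} = 4$
$x{\left(f{\left(-1 \right)},-51 \right)} - \left(\left(1127 + z{\left(-25,-25 \right)}\right) + 1562\right) = \left(3 - -102\right) - \left(\left(1127 - -175\right) + 1562\right) = \left(3 + 102\right) - \left(\left(1127 + 175\right) + 1562\right) = 105 - \left(1302 + 1562\right) = 105 - 2864 = -2759$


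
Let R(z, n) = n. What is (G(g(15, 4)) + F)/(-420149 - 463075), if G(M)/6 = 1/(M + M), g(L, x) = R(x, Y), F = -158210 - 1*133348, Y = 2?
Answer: 194371/588816 ≈ 0.33010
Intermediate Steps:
F = -291558 (F = -158210 - 133348 = -291558)
g(L, x) = 2
G(M) = 3/M (G(M) = 6/(M + M) = 6/((2*M)) = 6*(1/(2*M)) = 3/M)
(G(g(15, 4)) + F)/(-420149 - 463075) = (3/2 - 291558)/(-420149 - 463075) = (3*(1/2) - 291558)/(-883224) = (3/2 - 291558)*(-1/883224) = -583113/2*(-1/883224) = 194371/588816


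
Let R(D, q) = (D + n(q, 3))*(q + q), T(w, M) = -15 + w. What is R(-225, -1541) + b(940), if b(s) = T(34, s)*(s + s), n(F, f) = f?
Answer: 719924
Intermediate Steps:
R(D, q) = 2*q*(3 + D) (R(D, q) = (D + 3)*(q + q) = (3 + D)*(2*q) = 2*q*(3 + D))
b(s) = 38*s (b(s) = (-15 + 34)*(s + s) = 19*(2*s) = 38*s)
R(-225, -1541) + b(940) = 2*(-1541)*(3 - 225) + 38*940 = 2*(-1541)*(-222) + 35720 = 684204 + 35720 = 719924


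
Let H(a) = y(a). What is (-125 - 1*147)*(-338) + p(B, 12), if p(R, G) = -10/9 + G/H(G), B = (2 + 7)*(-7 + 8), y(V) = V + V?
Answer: 1654837/18 ≈ 91935.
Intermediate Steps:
y(V) = 2*V
H(a) = 2*a
B = 9 (B = 9*1 = 9)
p(R, G) = -11/18 (p(R, G) = -10/9 + G/((2*G)) = -10*⅑ + G*(1/(2*G)) = -10/9 + ½ = -11/18)
(-125 - 1*147)*(-338) + p(B, 12) = (-125 - 1*147)*(-338) - 11/18 = (-125 - 147)*(-338) - 11/18 = -272*(-338) - 11/18 = 91936 - 11/18 = 1654837/18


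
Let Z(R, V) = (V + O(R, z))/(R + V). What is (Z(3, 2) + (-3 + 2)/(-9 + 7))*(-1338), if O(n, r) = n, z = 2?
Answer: -2007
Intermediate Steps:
Z(R, V) = 1 (Z(R, V) = (V + R)/(R + V) = (R + V)/(R + V) = 1)
(Z(3, 2) + (-3 + 2)/(-9 + 7))*(-1338) = (1 + (-3 + 2)/(-9 + 7))*(-1338) = (1 - 1/(-2))*(-1338) = (1 - 1*(-½))*(-1338) = (1 + ½)*(-1338) = (3/2)*(-1338) = -2007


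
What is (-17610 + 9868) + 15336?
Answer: 7594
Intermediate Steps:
(-17610 + 9868) + 15336 = -7742 + 15336 = 7594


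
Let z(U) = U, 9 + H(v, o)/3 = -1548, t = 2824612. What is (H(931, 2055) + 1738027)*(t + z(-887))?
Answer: 4894520671100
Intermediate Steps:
H(v, o) = -4671 (H(v, o) = -27 + 3*(-1548) = -27 - 4644 = -4671)
(H(931, 2055) + 1738027)*(t + z(-887)) = (-4671 + 1738027)*(2824612 - 887) = 1733356*2823725 = 4894520671100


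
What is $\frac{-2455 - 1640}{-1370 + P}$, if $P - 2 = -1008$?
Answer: $\frac{455}{264} \approx 1.7235$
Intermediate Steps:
$P = -1006$ ($P = 2 - 1008 = -1006$)
$\frac{-2455 - 1640}{-1370 + P} = \frac{-2455 - 1640}{-1370 - 1006} = - \frac{4095}{-2376} = \left(-4095\right) \left(- \frac{1}{2376}\right) = \frac{455}{264}$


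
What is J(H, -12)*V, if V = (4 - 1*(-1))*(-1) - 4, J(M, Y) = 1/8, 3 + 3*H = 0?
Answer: -9/8 ≈ -1.1250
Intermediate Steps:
H = -1 (H = -1 + (⅓)*0 = -1 + 0 = -1)
J(M, Y) = ⅛
V = -9 (V = (4 + 1)*(-1) - 4 = 5*(-1) - 4 = -5 - 4 = -9)
J(H, -12)*V = (⅛)*(-9) = -9/8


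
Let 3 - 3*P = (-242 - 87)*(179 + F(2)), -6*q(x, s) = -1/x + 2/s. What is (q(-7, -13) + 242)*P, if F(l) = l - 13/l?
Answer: 15172435991/3276 ≈ 4.6314e+6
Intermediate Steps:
q(x, s) = -1/(3*s) + 1/(6*x) (q(x, s) = -(-1/x + 2/s)/6 = -1/(3*s) + 1/(6*x))
P = 114827/6 (P = 1 - (-242 - 87)*(179 + (2 - 13/2))/3 = 1 - (-329)*(179 + (2 - 13*1/2))/3 = 1 - (-329)*(179 + (2 - 13/2))/3 = 1 - (-329)*(179 - 9/2)/3 = 1 - (-329)*349/(3*2) = 1 - 1/3*(-114821/2) = 1 + 114821/6 = 114827/6 ≈ 19138.)
(q(-7, -13) + 242)*P = ((1/6)*(-13 - 2*(-7))/(-13*(-7)) + 242)*(114827/6) = ((1/6)*(-1/13)*(-1/7)*(-13 + 14) + 242)*(114827/6) = ((1/6)*(-1/13)*(-1/7)*1 + 242)*(114827/6) = (1/546 + 242)*(114827/6) = (132133/546)*(114827/6) = 15172435991/3276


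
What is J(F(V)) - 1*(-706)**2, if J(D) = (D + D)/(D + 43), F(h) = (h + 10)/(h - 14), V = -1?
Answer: -52834219/106 ≈ -4.9844e+5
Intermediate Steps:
F(h) = (10 + h)/(-14 + h)
J(D) = 2*D/(43 + D) (J(D) = (2*D)/(43 + D) = 2*D/(43 + D))
J(F(V)) - 1*(-706)**2 = 2*((10 - 1)/(-14 - 1))/(43 + (10 - 1)/(-14 - 1)) - 1*(-706)**2 = 2*(9/(-15))/(43 + 9/(-15)) - 1*498436 = 2*(-1/15*9)/(43 - 1/15*9) - 498436 = 2*(-3/5)/(43 - 3/5) - 498436 = 2*(-3/5)/(212/5) - 498436 = 2*(-3/5)*(5/212) - 498436 = -3/106 - 498436 = -52834219/106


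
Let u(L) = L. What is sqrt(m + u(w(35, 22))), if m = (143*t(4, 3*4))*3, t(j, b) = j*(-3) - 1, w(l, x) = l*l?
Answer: 16*I*sqrt(17) ≈ 65.97*I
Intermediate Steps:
w(l, x) = l**2
t(j, b) = -1 - 3*j (t(j, b) = -3*j - 1 = -1 - 3*j)
m = -5577 (m = (143*(-1 - 3*4))*3 = (143*(-1 - 12))*3 = (143*(-13))*3 = -1859*3 = -5577)
sqrt(m + u(w(35, 22))) = sqrt(-5577 + 35**2) = sqrt(-5577 + 1225) = sqrt(-4352) = 16*I*sqrt(17)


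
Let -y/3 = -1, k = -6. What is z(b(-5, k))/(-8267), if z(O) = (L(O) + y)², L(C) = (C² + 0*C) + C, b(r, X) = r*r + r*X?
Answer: -9504889/8267 ≈ -1149.7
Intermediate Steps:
b(r, X) = r² + X*r
y = 3 (y = -3*(-1) = 3)
L(C) = C + C² (L(C) = (C² + 0) + C = C² + C = C + C²)
z(O) = (3 + O*(1 + O))² (z(O) = (O*(1 + O) + 3)² = (3 + O*(1 + O))²)
z(b(-5, k))/(-8267) = (3 + (-5*(-6 - 5))*(1 - 5*(-6 - 5)))²/(-8267) = (3 + (-5*(-11))*(1 - 5*(-11)))²*(-1/8267) = (3 + 55*(1 + 55))²*(-1/8267) = (3 + 55*56)²*(-1/8267) = (3 + 3080)²*(-1/8267) = 3083²*(-1/8267) = 9504889*(-1/8267) = -9504889/8267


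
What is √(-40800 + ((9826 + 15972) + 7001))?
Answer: 3*I*√889 ≈ 89.448*I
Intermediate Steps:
√(-40800 + ((9826 + 15972) + 7001)) = √(-40800 + (25798 + 7001)) = √(-40800 + 32799) = √(-8001) = 3*I*√889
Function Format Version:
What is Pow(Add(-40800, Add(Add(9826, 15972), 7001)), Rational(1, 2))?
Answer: Mul(3, I, Pow(889, Rational(1, 2))) ≈ Mul(89.448, I)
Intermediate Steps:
Pow(Add(-40800, Add(Add(9826, 15972), 7001)), Rational(1, 2)) = Pow(Add(-40800, Add(25798, 7001)), Rational(1, 2)) = Pow(Add(-40800, 32799), Rational(1, 2)) = Pow(-8001, Rational(1, 2)) = Mul(3, I, Pow(889, Rational(1, 2)))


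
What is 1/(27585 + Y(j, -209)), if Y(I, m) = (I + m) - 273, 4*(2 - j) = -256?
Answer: 1/27169 ≈ 3.6807e-5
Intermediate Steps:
j = 66 (j = 2 - 1/4*(-256) = 2 + 64 = 66)
Y(I, m) = -273 + I + m
1/(27585 + Y(j, -209)) = 1/(27585 + (-273 + 66 - 209)) = 1/(27585 - 416) = 1/27169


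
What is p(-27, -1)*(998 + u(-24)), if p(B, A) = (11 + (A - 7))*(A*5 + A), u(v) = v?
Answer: -17532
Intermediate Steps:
p(B, A) = 6*A*(4 + A) (p(B, A) = (11 + (-7 + A))*(5*A + A) = (4 + A)*(6*A) = 6*A*(4 + A))
p(-27, -1)*(998 + u(-24)) = (6*(-1)*(4 - 1))*(998 - 24) = (6*(-1)*3)*974 = -18*974 = -17532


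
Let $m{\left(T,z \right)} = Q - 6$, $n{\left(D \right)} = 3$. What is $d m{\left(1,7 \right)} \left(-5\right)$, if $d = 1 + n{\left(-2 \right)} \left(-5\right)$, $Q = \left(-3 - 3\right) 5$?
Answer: $-2520$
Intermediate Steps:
$Q = -30$ ($Q = \left(-6\right) 5 = -30$)
$m{\left(T,z \right)} = -36$ ($m{\left(T,z \right)} = -30 - 6 = -36$)
$d = -14$ ($d = 1 + 3 \left(-5\right) = 1 - 15 = -14$)
$d m{\left(1,7 \right)} \left(-5\right) = \left(-14\right) \left(-36\right) \left(-5\right) = 504 \left(-5\right) = -2520$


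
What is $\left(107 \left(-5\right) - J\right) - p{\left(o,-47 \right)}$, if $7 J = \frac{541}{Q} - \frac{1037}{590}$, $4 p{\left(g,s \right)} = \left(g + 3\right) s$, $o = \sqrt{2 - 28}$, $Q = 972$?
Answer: $- \frac{501371909}{1003590} + \frac{47 i \sqrt{26}}{4} \approx -499.58 + 59.913 i$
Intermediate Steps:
$o = i \sqrt{26}$ ($o = \sqrt{-26} = i \sqrt{26} \approx 5.099 i$)
$p{\left(g,s \right)} = \frac{s \left(3 + g\right)}{4}$ ($p{\left(g,s \right)} = \frac{\left(g + 3\right) s}{4} = \frac{\left(3 + g\right) s}{4} = \frac{s \left(3 + g\right)}{4}$)
$J = - \frac{344387}{2007180}$ ($J = \frac{\frac{541}{972} - \frac{1037}{590}}{7} = \frac{1}{7} \left(- \frac{344387}{286740}\right) = - \frac{344387}{2007180} \approx -0.17158$)
$\left(107 \left(-5\right) - J\right) - p{\left(o,-47 \right)} = \left(107 \left(-5\right) - - \frac{344387}{2007180}\right) - \frac{1}{4} \left(-47\right) \left(3 + i \sqrt{26}\right) = \left(-535 + \frac{344387}{2007180}\right) - \left(- \frac{141}{4} - \frac{47 i \sqrt{26}}{4}\right) = - \frac{1073496913}{2007180} + \left(\frac{141}{4} + \frac{47 i \sqrt{26}}{4}\right) = - \frac{501371909}{1003590} + \frac{47 i \sqrt{26}}{4}$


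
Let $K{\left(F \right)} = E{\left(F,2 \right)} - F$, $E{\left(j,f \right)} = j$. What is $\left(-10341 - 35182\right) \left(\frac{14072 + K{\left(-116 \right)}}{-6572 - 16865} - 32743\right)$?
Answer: $\frac{34934885687049}{23437} \approx 1.4906 \cdot 10^{9}$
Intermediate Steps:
$K{\left(F \right)} = 0$ ($K{\left(F \right)} = F - F = 0$)
$\left(-10341 - 35182\right) \left(\frac{14072 + K{\left(-116 \right)}}{-6572 - 16865} - 32743\right) = \left(-10341 - 35182\right) \left(\frac{14072 + 0}{-6572 - 16865} - 32743\right) = - 45523 \left(\frac{14072}{-23437} - 32743\right) = - 45523 \left(14072 \left(- \frac{1}{23437}\right) - 32743\right) = - 45523 \left(- \frac{14072}{23437} - 32743\right) = \left(-45523\right) \left(- \frac{767411763}{23437}\right) = \frac{34934885687049}{23437}$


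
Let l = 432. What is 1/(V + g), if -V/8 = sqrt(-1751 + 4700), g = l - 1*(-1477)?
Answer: 1909/3455545 + 8*sqrt(2949)/3455545 ≈ 0.00067817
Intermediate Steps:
g = 1909 (g = 432 - 1*(-1477) = 432 + 1477 = 1909)
V = -8*sqrt(2949) (V = -8*sqrt(-1751 + 4700) = -8*sqrt(2949) ≈ -434.44)
1/(V + g) = 1/(-8*sqrt(2949) + 1909) = 1/(1909 - 8*sqrt(2949))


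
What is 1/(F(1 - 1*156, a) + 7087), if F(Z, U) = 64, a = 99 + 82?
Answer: 1/7151 ≈ 0.00013984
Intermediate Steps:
a = 181
1/(F(1 - 1*156, a) + 7087) = 1/(64 + 7087) = 1/7151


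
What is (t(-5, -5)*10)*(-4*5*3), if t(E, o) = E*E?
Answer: -15000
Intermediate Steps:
t(E, o) = E**2
(t(-5, -5)*10)*(-4*5*3) = ((-5)**2*10)*(-4*5*3) = (25*10)*(-20*3) = 250*(-60) = -15000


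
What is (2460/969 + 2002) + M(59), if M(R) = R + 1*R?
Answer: 685580/323 ≈ 2122.5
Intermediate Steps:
M(R) = 2*R (M(R) = R + R = 2*R)
(2460/969 + 2002) + M(59) = (2460/969 + 2002) + 2*59 = (2460*(1/969) + 2002) + 118 = (820/323 + 2002) + 118 = 647466/323 + 118 = 685580/323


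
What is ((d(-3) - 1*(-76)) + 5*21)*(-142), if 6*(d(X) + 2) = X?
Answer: -25347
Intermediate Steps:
d(X) = -2 + X/6
((d(-3) - 1*(-76)) + 5*21)*(-142) = (((-2 + (⅙)*(-3)) - 1*(-76)) + 5*21)*(-142) = (((-2 - ½) + 76) + 105)*(-142) = ((-5/2 + 76) + 105)*(-142) = (147/2 + 105)*(-142) = (357/2)*(-142) = -25347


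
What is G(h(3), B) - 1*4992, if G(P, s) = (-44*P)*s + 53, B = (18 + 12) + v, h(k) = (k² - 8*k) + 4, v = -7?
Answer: 6193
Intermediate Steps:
h(k) = 4 + k² - 8*k
B = 23 (B = (18 + 12) - 7 = 30 - 7 = 23)
G(P, s) = 53 - 44*P*s (G(P, s) = -44*P*s + 53 = 53 - 44*P*s)
G(h(3), B) - 1*4992 = (53 - 44*(4 + 3² - 8*3)*23) - 1*4992 = (53 - 44*(4 + 9 - 24)*23) - 4992 = (53 - 44*(-11)*23) - 4992 = (53 + 11132) - 4992 = 11185 - 4992 = 6193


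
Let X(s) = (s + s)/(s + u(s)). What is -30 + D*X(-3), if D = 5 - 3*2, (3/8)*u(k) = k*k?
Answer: -208/7 ≈ -29.714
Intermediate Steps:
u(k) = 8*k²/3 (u(k) = 8*(k*k)/3 = 8*k²/3)
X(s) = 2*s/(s + 8*s²/3) (X(s) = (s + s)/(s + 8*s²/3) = (2*s)/(s + 8*s²/3) = 2*s/(s + 8*s²/3))
D = -1 (D = 5 - 6 = -1)
-30 + D*X(-3) = -30 - 6/(3 + 8*(-3)) = -30 - 6/(3 - 24) = -30 - 6/(-21) = -30 - 6*(-1)/21 = -30 - 1*(-2/7) = -30 + 2/7 = -208/7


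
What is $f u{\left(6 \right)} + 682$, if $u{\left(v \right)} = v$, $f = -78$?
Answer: $214$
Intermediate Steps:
$f u{\left(6 \right)} + 682 = \left(-78\right) 6 + 682 = -468 + 682 = 214$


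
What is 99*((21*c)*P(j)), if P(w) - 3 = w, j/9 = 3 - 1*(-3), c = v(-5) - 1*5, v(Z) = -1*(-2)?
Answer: -355509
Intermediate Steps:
v(Z) = 2
c = -3 (c = 2 - 1*5 = 2 - 5 = -3)
j = 54 (j = 9*(3 - 1*(-3)) = 9*(3 + 3) = 9*6 = 54)
P(w) = 3 + w
99*((21*c)*P(j)) = 99*((21*(-3))*(3 + 54)) = 99*(-63*57) = 99*(-3591) = -355509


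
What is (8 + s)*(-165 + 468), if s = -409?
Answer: -121503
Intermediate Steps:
(8 + s)*(-165 + 468) = (8 - 409)*(-165 + 468) = -401*303 = -121503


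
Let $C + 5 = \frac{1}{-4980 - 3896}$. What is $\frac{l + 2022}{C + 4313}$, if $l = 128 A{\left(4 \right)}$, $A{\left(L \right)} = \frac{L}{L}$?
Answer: $\frac{19083400}{38237807} \approx 0.49907$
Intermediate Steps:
$A{\left(L \right)} = 1$
$C = - \frac{44381}{8876}$ ($C = -5 + \frac{1}{-4980 - 3896} = -5 + \frac{1}{-8876} = -5 - \frac{1}{8876} = - \frac{44381}{8876} \approx -5.0001$)
$l = 128$ ($l = 128 \cdot 1 = 128$)
$\frac{l + 2022}{C + 4313} = \frac{128 + 2022}{- \frac{44381}{8876} + 4313} = \frac{2150}{\frac{38237807}{8876}} = 2150 \cdot \frac{8876}{38237807} = \frac{19083400}{38237807}$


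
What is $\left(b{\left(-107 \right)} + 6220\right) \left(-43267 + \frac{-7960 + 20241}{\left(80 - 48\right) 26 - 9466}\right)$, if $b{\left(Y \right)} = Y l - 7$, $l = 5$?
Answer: $- \frac{1060592368001}{4317} \approx -2.4568 \cdot 10^{8}$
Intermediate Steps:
$b{\left(Y \right)} = -7 + 5 Y$ ($b{\left(Y \right)} = Y 5 - 7 = 5 Y - 7 = -7 + 5 Y$)
$\left(b{\left(-107 \right)} + 6220\right) \left(-43267 + \frac{-7960 + 20241}{\left(80 - 48\right) 26 - 9466}\right) = \left(\left(-7 + 5 \left(-107\right)\right) + 6220\right) \left(-43267 + \frac{-7960 + 20241}{\left(80 - 48\right) 26 - 9466}\right) = \left(\left(-7 - 535\right) + 6220\right) \left(-43267 + \frac{12281}{32 \cdot 26 - 9466}\right) = \left(-542 + 6220\right) \left(-43267 + \frac{12281}{832 - 9466}\right) = 5678 \left(-43267 + \frac{12281}{-8634}\right) = 5678 \left(-43267 + 12281 \left(- \frac{1}{8634}\right)\right) = 5678 \left(-43267 - \frac{12281}{8634}\right) = 5678 \left(- \frac{373579559}{8634}\right) = - \frac{1060592368001}{4317}$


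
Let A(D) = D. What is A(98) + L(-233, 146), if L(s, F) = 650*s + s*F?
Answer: -185370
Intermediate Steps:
L(s, F) = 650*s + F*s
A(98) + L(-233, 146) = 98 - 233*(650 + 146) = 98 - 233*796 = 98 - 185468 = -185370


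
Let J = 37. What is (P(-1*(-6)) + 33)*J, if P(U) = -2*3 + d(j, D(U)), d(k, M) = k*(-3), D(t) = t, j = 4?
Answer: 555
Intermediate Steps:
d(k, M) = -3*k
P(U) = -18 (P(U) = -2*3 - 3*4 = -6 - 12 = -18)
(P(-1*(-6)) + 33)*J = (-18 + 33)*37 = 15*37 = 555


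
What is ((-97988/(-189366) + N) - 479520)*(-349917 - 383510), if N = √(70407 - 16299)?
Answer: 33299304341209882/94683 - 13201686*√167 ≈ 3.5152e+11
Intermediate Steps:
N = 18*√167 (N = √54108 = 18*√167 ≈ 232.61)
((-97988/(-189366) + N) - 479520)*(-349917 - 383510) = ((-97988/(-189366) + 18*√167) - 479520)*(-349917 - 383510) = ((-97988*(-1/189366) + 18*√167) - 479520)*(-733427) = ((48994/94683 + 18*√167) - 479520)*(-733427) = (-45402343166/94683 + 18*√167)*(-733427) = 33299304341209882/94683 - 13201686*√167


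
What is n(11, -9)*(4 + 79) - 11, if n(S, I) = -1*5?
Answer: -426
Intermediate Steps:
n(S, I) = -5
n(11, -9)*(4 + 79) - 11 = -5*(4 + 79) - 11 = -5*83 - 11 = -415 - 11 = -426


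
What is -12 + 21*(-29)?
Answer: -621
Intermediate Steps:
-12 + 21*(-29) = -12 - 609 = -621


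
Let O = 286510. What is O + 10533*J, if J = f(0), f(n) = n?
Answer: 286510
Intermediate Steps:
J = 0
O + 10533*J = 286510 + 10533*0 = 286510 + 0 = 286510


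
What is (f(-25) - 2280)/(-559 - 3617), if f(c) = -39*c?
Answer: 5/16 ≈ 0.31250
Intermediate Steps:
(f(-25) - 2280)/(-559 - 3617) = (-39*(-25) - 2280)/(-559 - 3617) = (975 - 2280)/(-4176) = -1305*(-1/4176) = 5/16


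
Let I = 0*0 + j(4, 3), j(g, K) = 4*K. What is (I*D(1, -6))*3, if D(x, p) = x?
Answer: 36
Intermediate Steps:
I = 12 (I = 0*0 + 4*3 = 0 + 12 = 12)
(I*D(1, -6))*3 = (12*1)*3 = 12*3 = 36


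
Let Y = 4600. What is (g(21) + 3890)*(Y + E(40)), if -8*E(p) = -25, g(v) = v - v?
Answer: 71624625/4 ≈ 1.7906e+7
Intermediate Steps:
g(v) = 0
E(p) = 25/8 (E(p) = -⅛*(-25) = 25/8)
(g(21) + 3890)*(Y + E(40)) = (0 + 3890)*(4600 + 25/8) = 3890*(36825/8) = 71624625/4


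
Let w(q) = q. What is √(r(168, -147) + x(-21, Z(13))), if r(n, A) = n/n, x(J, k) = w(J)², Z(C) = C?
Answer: √442 ≈ 21.024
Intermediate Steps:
x(J, k) = J²
r(n, A) = 1
√(r(168, -147) + x(-21, Z(13))) = √(1 + (-21)²) = √(1 + 441) = √442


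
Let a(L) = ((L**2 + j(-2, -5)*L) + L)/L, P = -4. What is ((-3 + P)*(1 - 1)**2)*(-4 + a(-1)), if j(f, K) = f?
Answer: 0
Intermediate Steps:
a(L) = (L**2 - L)/L (a(L) = ((L**2 - 2*L) + L)/L = (L**2 - L)/L)
((-3 + P)*(1 - 1)**2)*(-4 + a(-1)) = ((-3 - 4)*(1 - 1)**2)*(-4 + (-1 - 1)) = (-7*0**2)*(-4 - 2) = -7*0*(-6) = 0*(-6) = 0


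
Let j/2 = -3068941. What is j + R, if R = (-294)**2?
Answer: -6051446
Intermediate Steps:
j = -6137882 (j = 2*(-3068941) = -6137882)
R = 86436
j + R = -6137882 + 86436 = -6051446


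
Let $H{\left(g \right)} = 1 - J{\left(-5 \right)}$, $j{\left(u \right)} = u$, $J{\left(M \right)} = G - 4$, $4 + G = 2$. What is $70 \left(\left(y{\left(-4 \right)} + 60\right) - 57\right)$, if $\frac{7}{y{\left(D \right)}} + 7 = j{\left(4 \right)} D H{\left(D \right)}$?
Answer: $\frac{3500}{17} \approx 205.88$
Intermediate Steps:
$G = -2$ ($G = -4 + 2 = -2$)
$J{\left(M \right)} = -6$ ($J{\left(M \right)} = -2 - 4 = -6$)
$H{\left(g \right)} = 7$ ($H{\left(g \right)} = 1 - -6 = 1 + 6 = 7$)
$y{\left(D \right)} = \frac{7}{-7 + 28 D}$ ($y{\left(D \right)} = \frac{7}{-7 + 4 D 7} = \frac{7}{-7 + 28 D}$)
$70 \left(\left(y{\left(-4 \right)} + 60\right) - 57\right) = 70 \left(\left(\frac{1}{-1 + 4 \left(-4\right)} + 60\right) - 57\right) = 70 \left(\left(\frac{1}{-1 - 16} + 60\right) - 57\right) = 70 \left(\left(\frac{1}{-17} + 60\right) - 57\right) = 70 \left(\left(- \frac{1}{17} + 60\right) - 57\right) = 70 \left(\frac{1019}{17} - 57\right) = 70 \cdot \frac{50}{17} = \frac{3500}{17}$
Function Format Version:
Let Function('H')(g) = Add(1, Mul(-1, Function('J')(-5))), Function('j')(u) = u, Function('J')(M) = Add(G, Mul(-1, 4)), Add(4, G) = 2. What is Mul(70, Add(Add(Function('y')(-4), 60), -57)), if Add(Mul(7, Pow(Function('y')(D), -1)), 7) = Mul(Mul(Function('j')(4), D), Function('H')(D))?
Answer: Rational(3500, 17) ≈ 205.88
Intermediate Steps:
G = -2 (G = Add(-4, 2) = -2)
Function('J')(M) = -6 (Function('J')(M) = Add(-2, Mul(-1, 4)) = Add(-2, -4) = -6)
Function('H')(g) = 7 (Function('H')(g) = Add(1, Mul(-1, -6)) = Add(1, 6) = 7)
Function('y')(D) = Mul(7, Pow(Add(-7, Mul(28, D)), -1)) (Function('y')(D) = Mul(7, Pow(Add(-7, Mul(Mul(4, D), 7)), -1)) = Mul(7, Pow(Add(-7, Mul(28, D)), -1)))
Mul(70, Add(Add(Function('y')(-4), 60), -57)) = Mul(70, Add(Add(Pow(Add(-1, Mul(4, -4)), -1), 60), -57)) = Mul(70, Add(Add(Pow(Add(-1, -16), -1), 60), -57)) = Mul(70, Add(Add(Pow(-17, -1), 60), -57)) = Mul(70, Add(Add(Rational(-1, 17), 60), -57)) = Mul(70, Add(Rational(1019, 17), -57)) = Mul(70, Rational(50, 17)) = Rational(3500, 17)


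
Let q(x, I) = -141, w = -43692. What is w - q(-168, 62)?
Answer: -43551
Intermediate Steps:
w - q(-168, 62) = -43692 - 1*(-141) = -43692 + 141 = -43551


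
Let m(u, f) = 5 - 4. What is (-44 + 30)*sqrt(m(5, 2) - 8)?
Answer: -14*I*sqrt(7) ≈ -37.041*I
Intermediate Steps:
m(u, f) = 1
(-44 + 30)*sqrt(m(5, 2) - 8) = (-44 + 30)*sqrt(1 - 8) = -14*I*sqrt(7)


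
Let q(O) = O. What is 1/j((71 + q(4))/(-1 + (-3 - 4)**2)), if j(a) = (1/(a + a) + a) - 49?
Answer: -400/18847 ≈ -0.021224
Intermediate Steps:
j(a) = -49 + a + 1/(2*a) (j(a) = (1/(2*a) + a) - 49 = (a + 1/(2*a)) - 49 = -49 + a + 1/(2*a))
1/j((71 + q(4))/(-1 + (-3 - 4)**2)) = 1/(-49 + (71 + 4)/(-1 + (-3 - 4)**2) + 1/(2*(((71 + 4)/(-1 + (-3 - 4)**2))))) = 1/(-49 + 75/(-1 + (-7)**2) + 1/(2*((75/(-1 + (-7)**2))))) = 1/(-49 + 75/(-1 + 49) + 1/(2*((75/(-1 + 49))))) = 1/(-49 + 75/48 + 1/(2*((75/48)))) = 1/(-49 + 75*(1/48) + 1/(2*((75*(1/48))))) = 1/(-49 + 25/16 + 1/(2*(25/16))) = 1/(-49 + 25/16 + (1/2)*(16/25)) = 1/(-49 + 25/16 + 8/25) = 1/(-18847/400) = -400/18847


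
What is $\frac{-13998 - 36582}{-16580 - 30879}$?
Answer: $\frac{50580}{47459} \approx 1.0658$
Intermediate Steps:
$\frac{-13998 - 36582}{-16580 - 30879} = - \frac{50580}{-47459} = \left(-50580\right) \left(- \frac{1}{47459}\right) = \frac{50580}{47459}$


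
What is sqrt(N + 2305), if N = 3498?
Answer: sqrt(5803) ≈ 76.177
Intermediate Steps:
sqrt(N + 2305) = sqrt(3498 + 2305) = sqrt(5803)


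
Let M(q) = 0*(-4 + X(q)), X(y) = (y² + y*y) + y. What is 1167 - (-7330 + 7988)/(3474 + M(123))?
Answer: 2026750/1737 ≈ 1166.8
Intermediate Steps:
X(y) = y + 2*y² (X(y) = (y² + y²) + y = 2*y² + y = y + 2*y²)
M(q) = 0 (M(q) = 0*(-4 + q*(1 + 2*q)) = 0)
1167 - (-7330 + 7988)/(3474 + M(123)) = 1167 - (-7330 + 7988)/(3474 + 0) = 1167 - 658/3474 = 1167 - 1*329/1737 = 1167 - 329/1737 = 2026750/1737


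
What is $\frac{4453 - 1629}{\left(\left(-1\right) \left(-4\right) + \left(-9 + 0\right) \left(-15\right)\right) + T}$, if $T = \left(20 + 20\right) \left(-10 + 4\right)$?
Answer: $- \frac{2824}{101} \approx -27.96$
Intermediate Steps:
$T = -240$ ($T = 40 \left(-6\right) = -240$)
$\frac{4453 - 1629}{\left(\left(-1\right) \left(-4\right) + \left(-9 + 0\right) \left(-15\right)\right) + T} = \frac{4453 - 1629}{\left(\left(-1\right) \left(-4\right) + \left(-9 + 0\right) \left(-15\right)\right) - 240} = \frac{2824}{\left(4 - -135\right) - 240} = \frac{2824}{\left(4 + 135\right) - 240} = \frac{2824}{139 - 240} = \frac{2824}{-101} = 2824 \left(- \frac{1}{101}\right) = - \frac{2824}{101}$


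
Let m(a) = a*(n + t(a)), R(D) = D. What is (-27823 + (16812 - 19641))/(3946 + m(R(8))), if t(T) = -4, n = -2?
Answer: -15326/1949 ≈ -7.8635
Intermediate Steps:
m(a) = -6*a (m(a) = a*(-2 - 4) = a*(-6) = -6*a)
(-27823 + (16812 - 19641))/(3946 + m(R(8))) = (-27823 + (16812 - 19641))/(3946 - 6*8) = (-27823 - 2829)/(3946 - 48) = -30652/3898 = -30652*1/3898 = -15326/1949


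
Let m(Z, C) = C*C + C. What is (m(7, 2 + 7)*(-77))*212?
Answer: -1469160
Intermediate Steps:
m(Z, C) = C + C**2 (m(Z, C) = C**2 + C = C + C**2)
(m(7, 2 + 7)*(-77))*212 = (((2 + 7)*(1 + (2 + 7)))*(-77))*212 = ((9*(1 + 9))*(-77))*212 = ((9*10)*(-77))*212 = (90*(-77))*212 = -6930*212 = -1469160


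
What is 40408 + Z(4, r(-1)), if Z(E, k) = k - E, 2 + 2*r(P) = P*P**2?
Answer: 80805/2 ≈ 40403.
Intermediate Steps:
r(P) = -1 + P**3/2 (r(P) = -1 + (P*P**2)/2 = -1 + P**3/2)
40408 + Z(4, r(-1)) = 40408 + ((-1 + (1/2)*(-1)**3) - 1*4) = 40408 + ((-1 + (1/2)*(-1)) - 4) = 40408 + ((-1 - 1/2) - 4) = 40408 + (-3/2 - 4) = 40408 - 11/2 = 80805/2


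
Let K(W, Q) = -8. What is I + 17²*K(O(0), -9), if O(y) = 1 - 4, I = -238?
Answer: -2550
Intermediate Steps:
O(y) = -3
I + 17²*K(O(0), -9) = -238 + 17²*(-8) = -238 + 289*(-8) = -238 - 2312 = -2550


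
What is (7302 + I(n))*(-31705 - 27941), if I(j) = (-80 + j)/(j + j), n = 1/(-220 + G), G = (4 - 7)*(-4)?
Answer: -931819635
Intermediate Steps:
G = 12 (G = -3*(-4) = 12)
n = -1/208 (n = 1/(-220 + 12) = 1/(-208) = -1/208 ≈ -0.0048077)
I(j) = (-80 + j)/(2*j) (I(j) = (-80 + j)/((2*j)) = (-80 + j)*(1/(2*j)) = (-80 + j)/(2*j))
(7302 + I(n))*(-31705 - 27941) = (7302 + (-80 - 1/208)/(2*(-1/208)))*(-31705 - 27941) = (7302 + (1/2)*(-208)*(-16641/208))*(-59646) = (7302 + 16641/2)*(-59646) = (31245/2)*(-59646) = -931819635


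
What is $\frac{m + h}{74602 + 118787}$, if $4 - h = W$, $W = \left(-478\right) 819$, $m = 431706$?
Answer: $\frac{823192}{193389} \approx 4.2567$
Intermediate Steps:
$W = -391482$
$h = 391486$ ($h = 4 - -391482 = 4 + 391482 = 391486$)
$\frac{m + h}{74602 + 118787} = \frac{431706 + 391486}{74602 + 118787} = \frac{823192}{193389}$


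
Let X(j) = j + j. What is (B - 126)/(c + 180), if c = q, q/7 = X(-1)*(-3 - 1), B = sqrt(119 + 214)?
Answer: -63/118 + 3*sqrt(37)/236 ≈ -0.45657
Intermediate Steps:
X(j) = 2*j
B = 3*sqrt(37) (B = sqrt(333) = 3*sqrt(37) ≈ 18.248)
q = 56 (q = 7*((2*(-1))*(-3 - 1)) = 7*(-2*(-4)) = 7*8 = 56)
c = 56
(B - 126)/(c + 180) = (3*sqrt(37) - 126)/(56 + 180) = (-126 + 3*sqrt(37))/236 = (-126 + 3*sqrt(37))*(1/236) = -63/118 + 3*sqrt(37)/236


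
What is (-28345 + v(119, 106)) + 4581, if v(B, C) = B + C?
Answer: -23539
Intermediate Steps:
(-28345 + v(119, 106)) + 4581 = (-28345 + (119 + 106)) + 4581 = (-28345 + 225) + 4581 = -28120 + 4581 = -23539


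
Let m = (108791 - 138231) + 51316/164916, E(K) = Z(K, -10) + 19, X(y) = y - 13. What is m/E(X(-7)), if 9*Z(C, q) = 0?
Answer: -1213768931/783351 ≈ -1549.5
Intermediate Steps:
X(y) = -13 + y
Z(C, q) = 0 (Z(C, q) = (⅑)*0 = 0)
E(K) = 19 (E(K) = 0 + 19 = 19)
m = -1213768931/41229 (m = -29440 + 51316*(1/164916) = -29440 + 12829/41229 = -1213768931/41229 ≈ -29440.)
m/E(X(-7)) = -1213768931/41229/19 = -1213768931/41229*1/19 = -1213768931/783351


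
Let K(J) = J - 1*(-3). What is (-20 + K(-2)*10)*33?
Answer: -330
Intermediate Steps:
K(J) = 3 + J (K(J) = J + 3 = 3 + J)
(-20 + K(-2)*10)*33 = (-20 + (3 - 2)*10)*33 = (-20 + 1*10)*33 = (-20 + 10)*33 = -10*33 = -330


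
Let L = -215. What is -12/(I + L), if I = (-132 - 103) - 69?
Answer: 4/173 ≈ 0.023121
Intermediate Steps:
I = -304 (I = -235 - 69 = -304)
-12/(I + L) = -12/(-304 - 215) = -12/(-519) = -12*(-1/519) = 4/173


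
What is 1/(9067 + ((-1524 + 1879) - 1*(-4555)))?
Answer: 1/13977 ≈ 7.1546e-5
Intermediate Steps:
1/(9067 + ((-1524 + 1879) - 1*(-4555))) = 1/(9067 + (355 + 4555)) = 1/(9067 + 4910) = 1/13977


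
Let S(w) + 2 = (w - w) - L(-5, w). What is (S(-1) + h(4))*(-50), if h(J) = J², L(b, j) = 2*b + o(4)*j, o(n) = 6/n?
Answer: -1275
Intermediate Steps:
L(b, j) = 2*b + 3*j/2 (L(b, j) = 2*b + (6/4)*j = 2*b + (6*(¼))*j = 2*b + 3*j/2)
S(w) = 8 - 3*w/2 (S(w) = -2 + ((w - w) - (2*(-5) + 3*w/2)) = -2 + (0 - (-10 + 3*w/2)) = -2 + (0 + (10 - 3*w/2)) = -2 + (10 - 3*w/2) = 8 - 3*w/2)
(S(-1) + h(4))*(-50) = ((8 - 3/2*(-1)) + 4²)*(-50) = ((8 + 3/2) + 16)*(-50) = (19/2 + 16)*(-50) = (51/2)*(-50) = -1275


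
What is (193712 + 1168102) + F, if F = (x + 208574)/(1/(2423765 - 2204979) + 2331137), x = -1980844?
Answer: 694552178754400742/510020139683 ≈ 1.3618e+6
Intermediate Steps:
F = -387747864220/510020139683 (F = (-1980844 + 208574)/(1/(2423765 - 2204979) + 2331137) = -1772270/(1/218786 + 2331137) = -1772270/510020139683/218786 = -1772270*218786/510020139683 = -387747864220/510020139683 ≈ -0.76026)
(193712 + 1168102) + F = (193712 + 1168102) - 387747864220/510020139683 = 1361814 - 387747864220/510020139683 = 694552178754400742/510020139683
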